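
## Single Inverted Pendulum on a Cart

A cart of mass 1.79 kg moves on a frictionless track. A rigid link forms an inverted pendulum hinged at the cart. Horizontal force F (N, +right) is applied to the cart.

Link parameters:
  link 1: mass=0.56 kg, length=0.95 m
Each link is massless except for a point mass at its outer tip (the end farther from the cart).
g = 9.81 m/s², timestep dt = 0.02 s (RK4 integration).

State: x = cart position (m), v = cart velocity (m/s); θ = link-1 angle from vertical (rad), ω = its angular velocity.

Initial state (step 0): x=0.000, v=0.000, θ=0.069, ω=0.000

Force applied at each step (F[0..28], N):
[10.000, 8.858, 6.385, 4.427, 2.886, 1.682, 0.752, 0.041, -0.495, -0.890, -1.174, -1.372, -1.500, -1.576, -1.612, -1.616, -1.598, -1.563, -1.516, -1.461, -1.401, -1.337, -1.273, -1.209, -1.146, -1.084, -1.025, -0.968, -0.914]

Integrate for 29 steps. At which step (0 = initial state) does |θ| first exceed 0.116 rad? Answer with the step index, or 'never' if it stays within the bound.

apply F[0]=+10.000 → step 1: x=0.001, v=0.107, θ=0.068, ω=-0.099
apply F[1]=+8.858 → step 2: x=0.004, v=0.202, θ=0.065, ω=-0.184
apply F[2]=+6.385 → step 3: x=0.009, v=0.270, θ=0.061, ω=-0.242
apply F[3]=+4.427 → step 4: x=0.015, v=0.315, θ=0.056, ω=-0.278
apply F[4]=+2.886 → step 5: x=0.021, v=0.344, θ=0.050, ω=-0.298
apply F[5]=+1.682 → step 6: x=0.028, v=0.360, θ=0.044, ω=-0.305
apply F[6]=+0.752 → step 7: x=0.036, v=0.366, θ=0.038, ω=-0.303
apply F[7]=+0.041 → step 8: x=0.043, v=0.365, θ=0.032, ω=-0.294
apply F[8]=-0.495 → step 9: x=0.050, v=0.357, θ=0.026, ω=-0.280
apply F[9]=-0.890 → step 10: x=0.057, v=0.346, θ=0.021, ω=-0.263
apply F[10]=-1.174 → step 11: x=0.064, v=0.332, θ=0.016, ω=-0.245
apply F[11]=-1.372 → step 12: x=0.070, v=0.316, θ=0.011, ω=-0.225
apply F[12]=-1.500 → step 13: x=0.077, v=0.298, θ=0.007, ω=-0.205
apply F[13]=-1.576 → step 14: x=0.082, v=0.280, θ=0.003, ω=-0.185
apply F[14]=-1.612 → step 15: x=0.088, v=0.262, θ=-0.001, ω=-0.166
apply F[15]=-1.616 → step 16: x=0.093, v=0.244, θ=-0.004, ω=-0.147
apply F[16]=-1.598 → step 17: x=0.098, v=0.227, θ=-0.007, ω=-0.130
apply F[17]=-1.563 → step 18: x=0.102, v=0.210, θ=-0.009, ω=-0.114
apply F[18]=-1.516 → step 19: x=0.106, v=0.194, θ=-0.011, ω=-0.099
apply F[19]=-1.461 → step 20: x=0.110, v=0.178, θ=-0.013, ω=-0.085
apply F[20]=-1.401 → step 21: x=0.113, v=0.163, θ=-0.015, ω=-0.072
apply F[21]=-1.337 → step 22: x=0.116, v=0.149, θ=-0.016, ω=-0.060
apply F[22]=-1.273 → step 23: x=0.119, v=0.136, θ=-0.017, ω=-0.050
apply F[23]=-1.209 → step 24: x=0.122, v=0.124, θ=-0.018, ω=-0.040
apply F[24]=-1.146 → step 25: x=0.124, v=0.112, θ=-0.019, ω=-0.032
apply F[25]=-1.084 → step 26: x=0.126, v=0.101, θ=-0.019, ω=-0.024
apply F[26]=-1.025 → step 27: x=0.128, v=0.091, θ=-0.020, ω=-0.018
apply F[27]=-0.968 → step 28: x=0.130, v=0.081, θ=-0.020, ω=-0.012
apply F[28]=-0.914 → step 29: x=0.131, v=0.072, θ=-0.020, ω=-0.006
max |θ| = 0.069 ≤ 0.116 over all 30 states.

Answer: never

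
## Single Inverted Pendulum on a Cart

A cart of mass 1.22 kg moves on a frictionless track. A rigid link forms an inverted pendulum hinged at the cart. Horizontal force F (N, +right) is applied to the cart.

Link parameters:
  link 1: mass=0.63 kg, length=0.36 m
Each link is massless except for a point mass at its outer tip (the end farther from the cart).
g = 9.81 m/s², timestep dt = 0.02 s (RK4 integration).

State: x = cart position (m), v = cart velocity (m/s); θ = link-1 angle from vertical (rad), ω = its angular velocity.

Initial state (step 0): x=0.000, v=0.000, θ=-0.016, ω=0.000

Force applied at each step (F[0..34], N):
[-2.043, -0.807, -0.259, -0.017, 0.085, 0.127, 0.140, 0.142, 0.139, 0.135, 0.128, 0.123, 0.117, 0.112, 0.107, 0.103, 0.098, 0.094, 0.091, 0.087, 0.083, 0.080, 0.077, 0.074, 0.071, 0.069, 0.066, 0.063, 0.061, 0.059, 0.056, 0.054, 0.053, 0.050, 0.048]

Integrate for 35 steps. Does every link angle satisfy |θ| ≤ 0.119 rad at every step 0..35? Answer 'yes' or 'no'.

apply F[0]=-2.043 → step 1: x=-0.000, v=-0.032, θ=-0.015, ω=0.080
apply F[1]=-0.807 → step 2: x=-0.001, v=-0.044, θ=-0.013, ω=0.105
apply F[2]=-0.259 → step 3: x=-0.002, v=-0.047, θ=-0.011, ω=0.107
apply F[3]=-0.017 → step 4: x=-0.003, v=-0.046, θ=-0.009, ω=0.099
apply F[4]=+0.085 → step 5: x=-0.004, v=-0.044, θ=-0.007, ω=0.088
apply F[5]=+0.127 → step 6: x=-0.005, v=-0.041, θ=-0.006, ω=0.077
apply F[6]=+0.140 → step 7: x=-0.005, v=-0.038, θ=-0.004, ω=0.067
apply F[7]=+0.142 → step 8: x=-0.006, v=-0.035, θ=-0.003, ω=0.057
apply F[8]=+0.139 → step 9: x=-0.007, v=-0.033, θ=-0.002, ω=0.049
apply F[9]=+0.135 → step 10: x=-0.007, v=-0.031, θ=-0.001, ω=0.041
apply F[10]=+0.128 → step 11: x=-0.008, v=-0.028, θ=-0.000, ω=0.035
apply F[11]=+0.123 → step 12: x=-0.009, v=-0.026, θ=0.000, ω=0.030
apply F[12]=+0.117 → step 13: x=-0.009, v=-0.025, θ=0.001, ω=0.025
apply F[13]=+0.112 → step 14: x=-0.010, v=-0.023, θ=0.001, ω=0.021
apply F[14]=+0.107 → step 15: x=-0.010, v=-0.021, θ=0.002, ω=0.017
apply F[15]=+0.103 → step 16: x=-0.010, v=-0.020, θ=0.002, ω=0.014
apply F[16]=+0.098 → step 17: x=-0.011, v=-0.018, θ=0.002, ω=0.011
apply F[17]=+0.094 → step 18: x=-0.011, v=-0.017, θ=0.002, ω=0.009
apply F[18]=+0.091 → step 19: x=-0.012, v=-0.016, θ=0.003, ω=0.007
apply F[19]=+0.087 → step 20: x=-0.012, v=-0.015, θ=0.003, ω=0.005
apply F[20]=+0.083 → step 21: x=-0.012, v=-0.014, θ=0.003, ω=0.004
apply F[21]=+0.080 → step 22: x=-0.012, v=-0.013, θ=0.003, ω=0.002
apply F[22]=+0.077 → step 23: x=-0.013, v=-0.012, θ=0.003, ω=0.001
apply F[23]=+0.074 → step 24: x=-0.013, v=-0.011, θ=0.003, ω=0.001
apply F[24]=+0.071 → step 25: x=-0.013, v=-0.010, θ=0.003, ω=-0.000
apply F[25]=+0.069 → step 26: x=-0.013, v=-0.009, θ=0.003, ω=-0.001
apply F[26]=+0.066 → step 27: x=-0.013, v=-0.008, θ=0.003, ω=-0.001
apply F[27]=+0.063 → step 28: x=-0.014, v=-0.007, θ=0.003, ω=-0.002
apply F[28]=+0.061 → step 29: x=-0.014, v=-0.007, θ=0.003, ω=-0.002
apply F[29]=+0.059 → step 30: x=-0.014, v=-0.006, θ=0.003, ω=-0.003
apply F[30]=+0.056 → step 31: x=-0.014, v=-0.005, θ=0.003, ω=-0.003
apply F[31]=+0.054 → step 32: x=-0.014, v=-0.005, θ=0.003, ω=-0.003
apply F[32]=+0.053 → step 33: x=-0.014, v=-0.004, θ=0.003, ω=-0.003
apply F[33]=+0.050 → step 34: x=-0.014, v=-0.004, θ=0.003, ω=-0.003
apply F[34]=+0.048 → step 35: x=-0.014, v=-0.003, θ=0.003, ω=-0.003
Max |angle| over trajectory = 0.016 rad; bound = 0.119 → within bound.

Answer: yes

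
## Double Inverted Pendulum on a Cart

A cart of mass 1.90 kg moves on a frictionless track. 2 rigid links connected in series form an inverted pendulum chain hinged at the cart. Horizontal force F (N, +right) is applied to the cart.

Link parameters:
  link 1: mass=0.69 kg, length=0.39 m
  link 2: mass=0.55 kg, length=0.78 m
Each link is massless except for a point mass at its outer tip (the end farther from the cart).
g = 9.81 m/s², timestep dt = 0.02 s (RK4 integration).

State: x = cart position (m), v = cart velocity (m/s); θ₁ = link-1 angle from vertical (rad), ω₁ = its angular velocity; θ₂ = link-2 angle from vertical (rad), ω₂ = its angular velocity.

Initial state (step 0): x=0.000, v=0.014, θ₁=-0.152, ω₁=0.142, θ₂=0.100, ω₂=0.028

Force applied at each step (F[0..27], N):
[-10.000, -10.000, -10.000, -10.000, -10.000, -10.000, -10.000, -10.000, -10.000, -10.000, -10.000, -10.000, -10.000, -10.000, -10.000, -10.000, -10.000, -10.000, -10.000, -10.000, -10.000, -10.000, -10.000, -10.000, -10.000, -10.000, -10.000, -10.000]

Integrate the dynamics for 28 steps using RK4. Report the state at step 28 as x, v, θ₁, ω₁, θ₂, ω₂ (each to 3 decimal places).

apply F[0]=-10.000 → step 1: x=-0.001, v=-0.072, θ₁=-0.149, ω₁=0.188, θ₂=0.102, ω₂=0.141
apply F[1]=-10.000 → step 2: x=-0.003, v=-0.159, θ₁=-0.144, ω₁=0.238, θ₂=0.106, ω₂=0.253
apply F[2]=-10.000 → step 3: x=-0.007, v=-0.246, θ₁=-0.139, ω₁=0.292, θ₂=0.112, ω₂=0.365
apply F[3]=-10.000 → step 4: x=-0.013, v=-0.334, θ₁=-0.133, ω₁=0.352, θ₂=0.120, ω₂=0.476
apply F[4]=-10.000 → step 5: x=-0.020, v=-0.423, θ₁=-0.125, ω₁=0.419, θ₂=0.131, ω₂=0.588
apply F[5]=-10.000 → step 6: x=-0.030, v=-0.513, θ₁=-0.116, ω₁=0.494, θ₂=0.144, ω₂=0.701
apply F[6]=-10.000 → step 7: x=-0.041, v=-0.605, θ₁=-0.105, ω₁=0.578, θ₂=0.159, ω₂=0.813
apply F[7]=-10.000 → step 8: x=-0.054, v=-0.698, θ₁=-0.093, ω₁=0.673, θ₂=0.176, ω₂=0.926
apply F[8]=-10.000 → step 9: x=-0.069, v=-0.793, θ₁=-0.078, ω₁=0.781, θ₂=0.196, ω₂=1.039
apply F[9]=-10.000 → step 10: x=-0.086, v=-0.890, θ₁=-0.061, ω₁=0.904, θ₂=0.218, ω₂=1.151
apply F[10]=-10.000 → step 11: x=-0.104, v=-0.989, θ₁=-0.042, ω₁=1.045, θ₂=0.242, ω₂=1.262
apply F[11]=-10.000 → step 12: x=-0.125, v=-1.091, θ₁=-0.019, ω₁=1.207, θ₂=0.268, ω₂=1.371
apply F[12]=-10.000 → step 13: x=-0.148, v=-1.196, θ₁=0.006, ω₁=1.392, θ₂=0.297, ω₂=1.476
apply F[13]=-10.000 → step 14: x=-0.173, v=-1.303, θ₁=0.036, ω₁=1.605, θ₂=0.327, ω₂=1.576
apply F[14]=-10.000 → step 15: x=-0.200, v=-1.413, θ₁=0.071, ω₁=1.849, θ₂=0.360, ω₂=1.668
apply F[15]=-10.000 → step 16: x=-0.230, v=-1.526, θ₁=0.111, ω₁=2.126, θ₂=0.394, ω₂=1.751
apply F[16]=-10.000 → step 17: x=-0.261, v=-1.641, θ₁=0.156, ω₁=2.440, θ₂=0.430, ω₂=1.821
apply F[17]=-10.000 → step 18: x=-0.295, v=-1.757, θ₁=0.208, ω₁=2.792, θ₂=0.467, ω₂=1.876
apply F[18]=-10.000 → step 19: x=-0.331, v=-1.872, θ₁=0.268, ω₁=3.181, θ₂=0.505, ω₂=1.914
apply F[19]=-10.000 → step 20: x=-0.370, v=-1.985, θ₁=0.336, ω₁=3.604, θ₂=0.543, ω₂=1.934
apply F[20]=-10.000 → step 21: x=-0.411, v=-2.091, θ₁=0.412, ω₁=4.051, θ₂=0.582, ω₂=1.936
apply F[21]=-10.000 → step 22: x=-0.454, v=-2.186, θ₁=0.498, ω₁=4.511, θ₂=0.621, ω₂=1.925
apply F[22]=-10.000 → step 23: x=-0.498, v=-2.266, θ₁=0.593, ω₁=4.968, θ₂=0.659, ω₂=1.909
apply F[23]=-10.000 → step 24: x=-0.544, v=-2.327, θ₁=0.697, ω₁=5.403, θ₂=0.697, ω₂=1.901
apply F[24]=-10.000 → step 25: x=-0.591, v=-2.364, θ₁=0.809, ω₁=5.803, θ₂=0.735, ω₂=1.914
apply F[25]=-10.000 → step 26: x=-0.639, v=-2.377, θ₁=0.928, ω₁=6.157, θ₂=0.774, ω₂=1.963
apply F[26]=-10.000 → step 27: x=-0.686, v=-2.365, θ₁=1.055, ω₁=6.463, θ₂=0.814, ω₂=2.060
apply F[27]=-10.000 → step 28: x=-0.733, v=-2.330, θ₁=1.187, ω₁=6.724, θ₂=0.857, ω₂=2.214

Answer: x=-0.733, v=-2.330, θ₁=1.187, ω₁=6.724, θ₂=0.857, ω₂=2.214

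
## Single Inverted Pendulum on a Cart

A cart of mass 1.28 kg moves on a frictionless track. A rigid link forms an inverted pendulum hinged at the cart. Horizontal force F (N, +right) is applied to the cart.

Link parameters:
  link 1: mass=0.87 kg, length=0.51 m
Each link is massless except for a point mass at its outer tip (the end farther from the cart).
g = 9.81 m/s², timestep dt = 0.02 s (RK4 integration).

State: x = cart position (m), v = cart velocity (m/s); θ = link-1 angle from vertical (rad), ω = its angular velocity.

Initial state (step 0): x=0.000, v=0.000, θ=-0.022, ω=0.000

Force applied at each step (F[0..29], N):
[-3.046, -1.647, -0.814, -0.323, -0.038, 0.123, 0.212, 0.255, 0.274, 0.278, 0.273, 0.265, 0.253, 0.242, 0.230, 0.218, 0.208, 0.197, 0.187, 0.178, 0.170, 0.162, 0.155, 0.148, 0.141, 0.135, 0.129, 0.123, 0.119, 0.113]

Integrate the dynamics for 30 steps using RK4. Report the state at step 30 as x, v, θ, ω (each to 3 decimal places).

Answer: x=-0.024, v=-0.009, θ=0.004, ω=-0.004

Derivation:
apply F[0]=-3.046 → step 1: x=-0.000, v=-0.045, θ=-0.021, ω=0.079
apply F[1]=-1.647 → step 2: x=-0.002, v=-0.068, θ=-0.019, ω=0.117
apply F[2]=-0.814 → step 3: x=-0.003, v=-0.078, θ=-0.017, ω=0.130
apply F[3]=-0.323 → step 4: x=-0.005, v=-0.081, θ=-0.014, ω=0.130
apply F[4]=-0.038 → step 5: x=-0.006, v=-0.080, θ=-0.012, ω=0.123
apply F[5]=+0.123 → step 6: x=-0.008, v=-0.077, θ=-0.009, ω=0.112
apply F[6]=+0.212 → step 7: x=-0.009, v=-0.072, θ=-0.007, ω=0.100
apply F[7]=+0.255 → step 8: x=-0.011, v=-0.067, θ=-0.005, ω=0.088
apply F[8]=+0.274 → step 9: x=-0.012, v=-0.062, θ=-0.004, ω=0.077
apply F[9]=+0.278 → step 10: x=-0.013, v=-0.058, θ=-0.002, ω=0.067
apply F[10]=+0.273 → step 11: x=-0.014, v=-0.053, θ=-0.001, ω=0.057
apply F[11]=+0.265 → step 12: x=-0.015, v=-0.049, θ=0.000, ω=0.049
apply F[12]=+0.253 → step 13: x=-0.016, v=-0.045, θ=0.001, ω=0.041
apply F[13]=+0.242 → step 14: x=-0.017, v=-0.042, θ=0.002, ω=0.035
apply F[14]=+0.230 → step 15: x=-0.018, v=-0.038, θ=0.002, ω=0.029
apply F[15]=+0.218 → step 16: x=-0.019, v=-0.035, θ=0.003, ω=0.024
apply F[16]=+0.208 → step 17: x=-0.019, v=-0.032, θ=0.003, ω=0.020
apply F[17]=+0.197 → step 18: x=-0.020, v=-0.030, θ=0.004, ω=0.016
apply F[18]=+0.187 → step 19: x=-0.021, v=-0.027, θ=0.004, ω=0.013
apply F[19]=+0.178 → step 20: x=-0.021, v=-0.025, θ=0.004, ω=0.010
apply F[20]=+0.170 → step 21: x=-0.022, v=-0.023, θ=0.004, ω=0.007
apply F[21]=+0.162 → step 22: x=-0.022, v=-0.021, θ=0.004, ω=0.005
apply F[22]=+0.155 → step 23: x=-0.022, v=-0.019, θ=0.005, ω=0.003
apply F[23]=+0.148 → step 24: x=-0.023, v=-0.018, θ=0.005, ω=0.002
apply F[24]=+0.141 → step 25: x=-0.023, v=-0.016, θ=0.005, ω=0.001
apply F[25]=+0.135 → step 26: x=-0.023, v=-0.014, θ=0.005, ω=-0.001
apply F[26]=+0.129 → step 27: x=-0.024, v=-0.013, θ=0.005, ω=-0.002
apply F[27]=+0.123 → step 28: x=-0.024, v=-0.012, θ=0.005, ω=-0.002
apply F[28]=+0.119 → step 29: x=-0.024, v=-0.010, θ=0.005, ω=-0.003
apply F[29]=+0.113 → step 30: x=-0.024, v=-0.009, θ=0.004, ω=-0.004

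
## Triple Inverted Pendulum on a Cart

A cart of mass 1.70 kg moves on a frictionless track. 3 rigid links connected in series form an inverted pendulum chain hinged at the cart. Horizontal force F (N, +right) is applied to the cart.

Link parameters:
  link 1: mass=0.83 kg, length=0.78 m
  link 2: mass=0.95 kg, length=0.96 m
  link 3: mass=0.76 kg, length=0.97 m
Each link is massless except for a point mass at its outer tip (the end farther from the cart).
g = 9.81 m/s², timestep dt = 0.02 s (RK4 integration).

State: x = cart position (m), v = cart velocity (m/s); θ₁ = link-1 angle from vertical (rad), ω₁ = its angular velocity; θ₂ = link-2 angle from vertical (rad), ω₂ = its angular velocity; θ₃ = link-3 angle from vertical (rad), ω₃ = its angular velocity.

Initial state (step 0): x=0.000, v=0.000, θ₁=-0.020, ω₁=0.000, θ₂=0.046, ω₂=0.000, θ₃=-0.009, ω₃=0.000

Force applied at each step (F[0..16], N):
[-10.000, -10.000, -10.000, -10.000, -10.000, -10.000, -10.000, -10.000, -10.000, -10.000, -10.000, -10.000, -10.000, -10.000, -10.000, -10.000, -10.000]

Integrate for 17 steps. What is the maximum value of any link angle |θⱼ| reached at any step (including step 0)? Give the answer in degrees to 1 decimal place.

Answer: 23.7°

Derivation:
apply F[0]=-10.000 → step 1: x=-0.001, v=-0.112, θ₁=-0.019, ω₁=0.104, θ₂=0.047, ω₂=0.050, θ₃=-0.009, ω₃=-0.020
apply F[1]=-10.000 → step 2: x=-0.004, v=-0.224, θ₁=-0.016, ω₁=0.211, θ₂=0.048, ω₂=0.100, θ₃=-0.010, ω₃=-0.041
apply F[2]=-10.000 → step 3: x=-0.010, v=-0.338, θ₁=-0.010, ω₁=0.322, θ₂=0.050, ω₂=0.148, θ₃=-0.011, ω₃=-0.062
apply F[3]=-10.000 → step 4: x=-0.018, v=-0.454, θ₁=-0.003, ω₁=0.438, θ₂=0.054, ω₂=0.194, θ₃=-0.012, ω₃=-0.085
apply F[4]=-10.000 → step 5: x=-0.028, v=-0.572, θ₁=0.007, ω₁=0.563, θ₂=0.058, ω₂=0.238, θ₃=-0.014, ω₃=-0.109
apply F[5]=-10.000 → step 6: x=-0.041, v=-0.693, θ₁=0.020, ω₁=0.699, θ₂=0.063, ω₂=0.278, θ₃=-0.017, ω₃=-0.135
apply F[6]=-10.000 → step 7: x=-0.056, v=-0.818, θ₁=0.035, ω₁=0.847, θ₂=0.069, ω₂=0.313, θ₃=-0.020, ω₃=-0.163
apply F[7]=-10.000 → step 8: x=-0.074, v=-0.947, θ₁=0.054, ω₁=1.011, θ₂=0.076, ω₂=0.342, θ₃=-0.023, ω₃=-0.193
apply F[8]=-10.000 → step 9: x=-0.094, v=-1.081, θ₁=0.076, ω₁=1.191, θ₂=0.083, ω₂=0.364, θ₃=-0.027, ω₃=-0.225
apply F[9]=-10.000 → step 10: x=-0.117, v=-1.219, θ₁=0.101, ω₁=1.390, θ₂=0.090, ω₂=0.378, θ₃=-0.032, ω₃=-0.258
apply F[10]=-10.000 → step 11: x=-0.143, v=-1.361, θ₁=0.131, ω₁=1.607, θ₂=0.098, ω₂=0.383, θ₃=-0.038, ω₃=-0.291
apply F[11]=-10.000 → step 12: x=-0.171, v=-1.505, θ₁=0.166, ω₁=1.842, θ₂=0.106, ω₂=0.379, θ₃=-0.044, ω₃=-0.322
apply F[12]=-10.000 → step 13: x=-0.203, v=-1.650, θ₁=0.205, ω₁=2.091, θ₂=0.113, ω₂=0.367, θ₃=-0.051, ω₃=-0.351
apply F[13]=-10.000 → step 14: x=-0.237, v=-1.794, θ₁=0.250, ω₁=2.348, θ₂=0.120, ω₂=0.351, θ₃=-0.058, ω₃=-0.374
apply F[14]=-10.000 → step 15: x=-0.275, v=-1.931, θ₁=0.299, ω₁=2.605, θ₂=0.127, ω₂=0.334, θ₃=-0.065, ω₃=-0.391
apply F[15]=-10.000 → step 16: x=-0.315, v=-2.060, θ₁=0.354, ω₁=2.853, θ₂=0.134, ω₂=0.323, θ₃=-0.073, ω₃=-0.399
apply F[16]=-10.000 → step 17: x=-0.357, v=-2.177, θ₁=0.413, ω₁=3.084, θ₂=0.140, ω₂=0.324, θ₃=-0.081, ω₃=-0.398
Max |angle| over trajectory = 0.413 rad = 23.7°.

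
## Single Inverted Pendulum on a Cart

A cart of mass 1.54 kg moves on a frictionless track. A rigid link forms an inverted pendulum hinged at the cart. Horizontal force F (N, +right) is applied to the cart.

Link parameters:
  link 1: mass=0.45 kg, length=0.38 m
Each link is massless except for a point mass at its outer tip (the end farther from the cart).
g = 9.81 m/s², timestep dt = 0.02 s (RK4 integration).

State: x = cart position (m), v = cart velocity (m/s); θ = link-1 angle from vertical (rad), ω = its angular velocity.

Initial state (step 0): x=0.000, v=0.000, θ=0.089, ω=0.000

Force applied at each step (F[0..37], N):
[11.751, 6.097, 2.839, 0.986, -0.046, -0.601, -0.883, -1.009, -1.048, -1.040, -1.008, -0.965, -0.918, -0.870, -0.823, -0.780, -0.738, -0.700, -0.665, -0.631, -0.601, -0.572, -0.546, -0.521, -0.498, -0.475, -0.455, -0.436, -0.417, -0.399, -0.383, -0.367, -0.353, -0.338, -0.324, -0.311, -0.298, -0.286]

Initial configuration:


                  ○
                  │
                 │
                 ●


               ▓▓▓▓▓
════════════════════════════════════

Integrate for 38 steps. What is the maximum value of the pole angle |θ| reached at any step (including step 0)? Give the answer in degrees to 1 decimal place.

apply F[0]=+11.751 → step 1: x=0.001, v=0.147, θ=0.086, ω=-0.341
apply F[1]=+6.097 → step 2: x=0.005, v=0.222, θ=0.077, ω=-0.494
apply F[2]=+2.839 → step 3: x=0.010, v=0.254, θ=0.067, ω=-0.542
apply F[3]=+0.986 → step 4: x=0.015, v=0.264, θ=0.056, ω=-0.535
apply F[4]=-0.046 → step 5: x=0.020, v=0.260, θ=0.046, ω=-0.500
apply F[5]=-0.601 → step 6: x=0.025, v=0.250, θ=0.036, ω=-0.452
apply F[6]=-0.883 → step 7: x=0.030, v=0.237, θ=0.028, ω=-0.401
apply F[7]=-1.009 → step 8: x=0.035, v=0.222, θ=0.020, ω=-0.350
apply F[8]=-1.048 → step 9: x=0.039, v=0.208, θ=0.014, ω=-0.303
apply F[9]=-1.040 → step 10: x=0.043, v=0.194, θ=0.008, ω=-0.260
apply F[10]=-1.008 → step 11: x=0.047, v=0.180, θ=0.003, ω=-0.222
apply F[11]=-0.965 → step 12: x=0.050, v=0.168, θ=-0.001, ω=-0.188
apply F[12]=-0.918 → step 13: x=0.054, v=0.156, θ=-0.004, ω=-0.159
apply F[13]=-0.870 → step 14: x=0.057, v=0.145, θ=-0.007, ω=-0.133
apply F[14]=-0.823 → step 15: x=0.059, v=0.135, θ=-0.010, ω=-0.110
apply F[15]=-0.780 → step 16: x=0.062, v=0.125, θ=-0.012, ω=-0.091
apply F[16]=-0.738 → step 17: x=0.064, v=0.116, θ=-0.013, ω=-0.074
apply F[17]=-0.700 → step 18: x=0.067, v=0.108, θ=-0.015, ω=-0.059
apply F[18]=-0.665 → step 19: x=0.069, v=0.100, θ=-0.016, ω=-0.046
apply F[19]=-0.631 → step 20: x=0.071, v=0.093, θ=-0.016, ω=-0.036
apply F[20]=-0.601 → step 21: x=0.073, v=0.086, θ=-0.017, ω=-0.026
apply F[21]=-0.572 → step 22: x=0.074, v=0.080, θ=-0.018, ω=-0.018
apply F[22]=-0.546 → step 23: x=0.076, v=0.074, θ=-0.018, ω=-0.011
apply F[23]=-0.521 → step 24: x=0.077, v=0.068, θ=-0.018, ω=-0.006
apply F[24]=-0.498 → step 25: x=0.078, v=0.062, θ=-0.018, ω=-0.001
apply F[25]=-0.475 → step 26: x=0.080, v=0.057, θ=-0.018, ω=0.004
apply F[26]=-0.455 → step 27: x=0.081, v=0.052, θ=-0.018, ω=0.007
apply F[27]=-0.436 → step 28: x=0.082, v=0.048, θ=-0.018, ω=0.010
apply F[28]=-0.417 → step 29: x=0.083, v=0.043, θ=-0.017, ω=0.013
apply F[29]=-0.399 → step 30: x=0.083, v=0.039, θ=-0.017, ω=0.015
apply F[30]=-0.383 → step 31: x=0.084, v=0.035, θ=-0.017, ω=0.017
apply F[31]=-0.367 → step 32: x=0.085, v=0.031, θ=-0.017, ω=0.018
apply F[32]=-0.353 → step 33: x=0.085, v=0.028, θ=-0.016, ω=0.019
apply F[33]=-0.338 → step 34: x=0.086, v=0.024, θ=-0.016, ω=0.020
apply F[34]=-0.324 → step 35: x=0.086, v=0.021, θ=-0.015, ω=0.021
apply F[35]=-0.311 → step 36: x=0.087, v=0.018, θ=-0.015, ω=0.021
apply F[36]=-0.298 → step 37: x=0.087, v=0.015, θ=-0.015, ω=0.021
apply F[37]=-0.286 → step 38: x=0.087, v=0.012, θ=-0.014, ω=0.022
Max |angle| over trajectory = 0.089 rad = 5.1°.

Answer: 5.1°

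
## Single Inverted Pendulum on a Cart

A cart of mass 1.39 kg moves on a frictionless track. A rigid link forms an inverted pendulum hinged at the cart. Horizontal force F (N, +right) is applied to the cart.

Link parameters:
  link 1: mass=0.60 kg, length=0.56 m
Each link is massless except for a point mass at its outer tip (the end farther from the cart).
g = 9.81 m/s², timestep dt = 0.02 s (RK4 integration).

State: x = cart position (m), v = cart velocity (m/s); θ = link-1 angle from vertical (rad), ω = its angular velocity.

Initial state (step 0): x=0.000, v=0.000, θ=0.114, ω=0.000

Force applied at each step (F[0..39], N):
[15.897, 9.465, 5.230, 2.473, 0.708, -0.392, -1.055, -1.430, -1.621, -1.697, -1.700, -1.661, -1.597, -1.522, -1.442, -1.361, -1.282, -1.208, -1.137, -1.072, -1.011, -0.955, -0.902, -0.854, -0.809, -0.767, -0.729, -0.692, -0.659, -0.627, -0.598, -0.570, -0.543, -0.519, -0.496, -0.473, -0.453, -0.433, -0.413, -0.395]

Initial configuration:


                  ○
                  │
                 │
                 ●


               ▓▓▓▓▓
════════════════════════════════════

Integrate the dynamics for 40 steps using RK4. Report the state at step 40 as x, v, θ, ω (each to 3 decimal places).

Answer: x=0.143, v=0.002, θ=-0.020, ω=0.031

Derivation:
apply F[0]=+15.897 → step 1: x=0.002, v=0.218, θ=0.111, ω=-0.348
apply F[1]=+9.465 → step 2: x=0.008, v=0.345, θ=0.102, ω=-0.535
apply F[2]=+5.230 → step 3: x=0.015, v=0.412, θ=0.090, ω=-0.621
apply F[3]=+2.473 → step 4: x=0.024, v=0.440, θ=0.078, ω=-0.642
apply F[4]=+0.708 → step 5: x=0.033, v=0.445, θ=0.065, ω=-0.625
apply F[5]=-0.392 → step 6: x=0.042, v=0.434, θ=0.053, ω=-0.586
apply F[6]=-1.055 → step 7: x=0.050, v=0.415, θ=0.042, ω=-0.535
apply F[7]=-1.430 → step 8: x=0.058, v=0.392, θ=0.031, ω=-0.481
apply F[8]=-1.621 → step 9: x=0.066, v=0.366, θ=0.022, ω=-0.426
apply F[9]=-1.697 → step 10: x=0.073, v=0.340, θ=0.014, ω=-0.373
apply F[10]=-1.700 → step 11: x=0.079, v=0.315, θ=0.007, ω=-0.324
apply F[11]=-1.661 → step 12: x=0.085, v=0.290, θ=0.001, ω=-0.279
apply F[12]=-1.597 → step 13: x=0.091, v=0.268, θ=-0.004, ω=-0.238
apply F[13]=-1.522 → step 14: x=0.096, v=0.246, θ=-0.008, ω=-0.202
apply F[14]=-1.442 → step 15: x=0.101, v=0.226, θ=-0.012, ω=-0.170
apply F[15]=-1.361 → step 16: x=0.105, v=0.208, θ=-0.015, ω=-0.142
apply F[16]=-1.282 → step 17: x=0.109, v=0.191, θ=-0.018, ω=-0.117
apply F[17]=-1.208 → step 18: x=0.113, v=0.175, θ=-0.020, ω=-0.096
apply F[18]=-1.137 → step 19: x=0.116, v=0.160, θ=-0.021, ω=-0.077
apply F[19]=-1.072 → step 20: x=0.119, v=0.147, θ=-0.023, ω=-0.061
apply F[20]=-1.011 → step 21: x=0.122, v=0.134, θ=-0.024, ω=-0.046
apply F[21]=-0.955 → step 22: x=0.125, v=0.123, θ=-0.025, ω=-0.034
apply F[22]=-0.902 → step 23: x=0.127, v=0.112, θ=-0.025, ω=-0.023
apply F[23]=-0.854 → step 24: x=0.129, v=0.102, θ=-0.026, ω=-0.014
apply F[24]=-0.809 → step 25: x=0.131, v=0.092, θ=-0.026, ω=-0.006
apply F[25]=-0.767 → step 26: x=0.133, v=0.083, θ=-0.026, ω=0.000
apply F[26]=-0.729 → step 27: x=0.134, v=0.075, θ=-0.026, ω=0.006
apply F[27]=-0.692 → step 28: x=0.136, v=0.067, θ=-0.026, ω=0.011
apply F[28]=-0.659 → step 29: x=0.137, v=0.060, θ=-0.025, ω=0.015
apply F[29]=-0.627 → step 30: x=0.138, v=0.053, θ=-0.025, ω=0.019
apply F[30]=-0.598 → step 31: x=0.139, v=0.047, θ=-0.025, ω=0.021
apply F[31]=-0.570 → step 32: x=0.140, v=0.040, θ=-0.024, ω=0.024
apply F[32]=-0.543 → step 33: x=0.141, v=0.035, θ=-0.024, ω=0.026
apply F[33]=-0.519 → step 34: x=0.141, v=0.029, θ=-0.023, ω=0.027
apply F[34]=-0.496 → step 35: x=0.142, v=0.024, θ=-0.023, ω=0.028
apply F[35]=-0.473 → step 36: x=0.142, v=0.019, θ=-0.022, ω=0.029
apply F[36]=-0.453 → step 37: x=0.143, v=0.014, θ=-0.021, ω=0.030
apply F[37]=-0.433 → step 38: x=0.143, v=0.010, θ=-0.021, ω=0.031
apply F[38]=-0.413 → step 39: x=0.143, v=0.006, θ=-0.020, ω=0.031
apply F[39]=-0.395 → step 40: x=0.143, v=0.002, θ=-0.020, ω=0.031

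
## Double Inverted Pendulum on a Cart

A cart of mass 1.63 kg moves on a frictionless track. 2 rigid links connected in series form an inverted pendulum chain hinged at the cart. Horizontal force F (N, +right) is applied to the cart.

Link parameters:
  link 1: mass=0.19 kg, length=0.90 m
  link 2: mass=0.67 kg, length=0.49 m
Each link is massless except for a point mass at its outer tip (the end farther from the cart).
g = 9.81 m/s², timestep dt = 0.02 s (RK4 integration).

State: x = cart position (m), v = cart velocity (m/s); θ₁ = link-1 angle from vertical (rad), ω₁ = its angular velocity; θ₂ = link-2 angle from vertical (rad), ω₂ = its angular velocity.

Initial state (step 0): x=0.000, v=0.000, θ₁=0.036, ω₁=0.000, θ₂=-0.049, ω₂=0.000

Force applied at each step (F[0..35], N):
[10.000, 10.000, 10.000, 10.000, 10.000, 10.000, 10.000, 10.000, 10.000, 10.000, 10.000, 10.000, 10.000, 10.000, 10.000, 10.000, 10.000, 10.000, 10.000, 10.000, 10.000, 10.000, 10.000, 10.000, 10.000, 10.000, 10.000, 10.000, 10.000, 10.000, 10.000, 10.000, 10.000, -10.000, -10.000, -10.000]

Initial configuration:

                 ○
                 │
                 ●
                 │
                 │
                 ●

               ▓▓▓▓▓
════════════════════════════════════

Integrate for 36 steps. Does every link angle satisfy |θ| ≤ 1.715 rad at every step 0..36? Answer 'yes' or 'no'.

Answer: yes

Derivation:
apply F[0]=+10.000 → step 1: x=0.001, v=0.119, θ₁=0.035, ω₁=-0.059, θ₂=-0.051, ω₂=-0.154
apply F[1]=+10.000 → step 2: x=0.005, v=0.238, θ₁=0.034, ω₁=-0.118, θ₂=-0.055, ω₂=-0.310
apply F[2]=+10.000 → step 3: x=0.011, v=0.358, θ₁=0.031, ω₁=-0.175, θ₂=-0.063, ω₂=-0.472
apply F[3]=+10.000 → step 4: x=0.019, v=0.477, θ₁=0.027, ω₁=-0.231, θ₂=-0.074, ω₂=-0.642
apply F[4]=+10.000 → step 5: x=0.030, v=0.598, θ₁=0.021, ω₁=-0.283, θ₂=-0.089, ω₂=-0.823
apply F[5]=+10.000 → step 6: x=0.043, v=0.719, θ₁=0.015, ω₁=-0.333, θ₂=-0.107, ω₂=-1.017
apply F[6]=+10.000 → step 7: x=0.059, v=0.840, θ₁=0.008, ω₁=-0.378, θ₂=-0.130, ω₂=-1.227
apply F[7]=+10.000 → step 8: x=0.077, v=0.963, θ₁=0.000, ω₁=-0.420, θ₂=-0.156, ω₂=-1.453
apply F[8]=+10.000 → step 9: x=0.097, v=1.086, θ₁=-0.009, ω₁=-0.460, θ₂=-0.188, ω₂=-1.697
apply F[9]=+10.000 → step 10: x=0.120, v=1.209, θ₁=-0.018, ω₁=-0.498, θ₂=-0.224, ω₂=-1.955
apply F[10]=+10.000 → step 11: x=0.145, v=1.334, θ₁=-0.029, ω₁=-0.538, θ₂=-0.266, ω₂=-2.225
apply F[11]=+10.000 → step 12: x=0.173, v=1.458, θ₁=-0.040, ω₁=-0.583, θ₂=-0.313, ω₂=-2.501
apply F[12]=+10.000 → step 13: x=0.204, v=1.584, θ₁=-0.052, ω₁=-0.638, θ₂=-0.366, ω₂=-2.774
apply F[13]=+10.000 → step 14: x=0.237, v=1.709, θ₁=-0.065, ω₁=-0.708, θ₂=-0.424, ω₂=-3.037
apply F[14]=+10.000 → step 15: x=0.272, v=1.834, θ₁=-0.080, ω₁=-0.798, θ₂=-0.487, ω₂=-3.281
apply F[15]=+10.000 → step 16: x=0.310, v=1.960, θ₁=-0.097, ω₁=-0.913, θ₂=-0.555, ω₂=-3.499
apply F[16]=+10.000 → step 17: x=0.351, v=2.085, θ₁=-0.117, ω₁=-1.056, θ₂=-0.627, ω₂=-3.687
apply F[17]=+10.000 → step 18: x=0.393, v=2.210, θ₁=-0.140, ω₁=-1.227, θ₂=-0.703, ω₂=-3.839
apply F[18]=+10.000 → step 19: x=0.439, v=2.334, θ₁=-0.166, ω₁=-1.428, θ₂=-0.781, ω₂=-3.954
apply F[19]=+10.000 → step 20: x=0.487, v=2.458, θ₁=-0.197, ω₁=-1.658, θ₂=-0.860, ω₂=-4.028
apply F[20]=+10.000 → step 21: x=0.537, v=2.581, θ₁=-0.233, ω₁=-1.917, θ₂=-0.941, ω₂=-4.055
apply F[21]=+10.000 → step 22: x=0.590, v=2.704, θ₁=-0.274, ω₁=-2.204, θ₂=-1.022, ω₂=-4.030
apply F[22]=+10.000 → step 23: x=0.645, v=2.824, θ₁=-0.321, ω₁=-2.515, θ₂=-1.102, ω₂=-3.946
apply F[23]=+10.000 → step 24: x=0.703, v=2.943, θ₁=-0.375, ω₁=-2.850, θ₂=-1.180, ω₂=-3.791
apply F[24]=+10.000 → step 25: x=0.763, v=3.058, θ₁=-0.435, ω₁=-3.206, θ₂=-1.253, ω₂=-3.553
apply F[25]=+10.000 → step 26: x=0.825, v=3.169, θ₁=-0.503, ω₁=-3.583, θ₂=-1.321, ω₂=-3.219
apply F[26]=+10.000 → step 27: x=0.890, v=3.273, θ₁=-0.579, ω₁=-3.981, θ₂=-1.381, ω₂=-2.772
apply F[27]=+10.000 → step 28: x=0.956, v=3.369, θ₁=-0.663, ω₁=-4.405, θ₂=-1.431, ω₂=-2.192
apply F[28]=+10.000 → step 29: x=1.024, v=3.451, θ₁=-0.755, ω₁=-4.867, θ₂=-1.468, ω₂=-1.451
apply F[29]=+10.000 → step 30: x=1.094, v=3.511, θ₁=-0.858, ω₁=-5.389, θ₂=-1.488, ω₂=-0.512
apply F[30]=+10.000 → step 31: x=1.165, v=3.535, θ₁=-0.971, ω₁=-5.999, θ₂=-1.487, ω₂=0.671
apply F[31]=+10.000 → step 32: x=1.235, v=3.490, θ₁=-1.098, ω₁=-6.719, θ₂=-1.459, ω₂=2.106
apply F[32]=+10.000 → step 33: x=1.303, v=3.323, θ₁=-1.240, ω₁=-7.436, θ₂=-1.402, ω₂=3.503
apply F[33]=-10.000 → step 34: x=1.365, v=2.873, θ₁=-1.392, ω₁=-7.645, θ₂=-1.327, ω₂=3.784
apply F[34]=-10.000 → step 35: x=1.418, v=2.439, θ₁=-1.543, ω₁=-7.407, θ₂=-1.260, ω₂=2.851
apply F[35]=-10.000 → step 36: x=1.464, v=2.090, θ₁=-1.687, ω₁=-7.057, θ₂=-1.217, ω₂=1.401
Max |angle| over trajectory = 1.687 rad; bound = 1.715 → within bound.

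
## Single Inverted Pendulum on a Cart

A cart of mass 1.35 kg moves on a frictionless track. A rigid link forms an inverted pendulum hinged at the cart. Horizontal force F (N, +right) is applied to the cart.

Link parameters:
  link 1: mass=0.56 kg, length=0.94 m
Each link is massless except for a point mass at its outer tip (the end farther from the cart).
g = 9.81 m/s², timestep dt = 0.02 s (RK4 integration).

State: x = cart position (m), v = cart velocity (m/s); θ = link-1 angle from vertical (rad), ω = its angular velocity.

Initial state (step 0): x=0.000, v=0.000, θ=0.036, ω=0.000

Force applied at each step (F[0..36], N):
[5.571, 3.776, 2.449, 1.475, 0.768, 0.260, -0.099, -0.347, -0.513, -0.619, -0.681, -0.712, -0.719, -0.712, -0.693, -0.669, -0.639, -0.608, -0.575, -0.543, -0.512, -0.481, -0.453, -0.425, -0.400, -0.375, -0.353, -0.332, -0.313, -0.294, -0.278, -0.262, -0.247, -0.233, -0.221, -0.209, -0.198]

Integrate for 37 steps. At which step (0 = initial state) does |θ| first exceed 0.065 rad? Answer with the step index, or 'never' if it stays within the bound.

Answer: never

Derivation:
apply F[0]=+5.571 → step 1: x=0.001, v=0.080, θ=0.035, ω=-0.077
apply F[1]=+3.776 → step 2: x=0.003, v=0.133, θ=0.033, ω=-0.126
apply F[2]=+2.449 → step 3: x=0.006, v=0.166, θ=0.030, ω=-0.156
apply F[3]=+1.475 → step 4: x=0.009, v=0.186, θ=0.027, ω=-0.170
apply F[4]=+0.768 → step 5: x=0.013, v=0.195, θ=0.024, ω=-0.175
apply F[5]=+0.260 → step 6: x=0.017, v=0.197, θ=0.020, ω=-0.173
apply F[6]=-0.099 → step 7: x=0.021, v=0.194, θ=0.017, ω=-0.166
apply F[7]=-0.347 → step 8: x=0.025, v=0.188, θ=0.014, ω=-0.156
apply F[8]=-0.513 → step 9: x=0.029, v=0.179, θ=0.011, ω=-0.144
apply F[9]=-0.619 → step 10: x=0.032, v=0.169, θ=0.008, ω=-0.132
apply F[10]=-0.681 → step 11: x=0.035, v=0.159, θ=0.005, ω=-0.119
apply F[11]=-0.712 → step 12: x=0.038, v=0.148, θ=0.003, ω=-0.106
apply F[12]=-0.719 → step 13: x=0.041, v=0.137, θ=0.001, ω=-0.094
apply F[13]=-0.712 → step 14: x=0.044, v=0.127, θ=-0.001, ω=-0.083
apply F[14]=-0.693 → step 15: x=0.046, v=0.116, θ=-0.002, ω=-0.073
apply F[15]=-0.669 → step 16: x=0.049, v=0.107, θ=-0.004, ω=-0.063
apply F[16]=-0.639 → step 17: x=0.051, v=0.098, θ=-0.005, ω=-0.054
apply F[17]=-0.608 → step 18: x=0.052, v=0.089, θ=-0.006, ω=-0.046
apply F[18]=-0.575 → step 19: x=0.054, v=0.081, θ=-0.007, ω=-0.039
apply F[19]=-0.543 → step 20: x=0.056, v=0.074, θ=-0.007, ω=-0.032
apply F[20]=-0.512 → step 21: x=0.057, v=0.067, θ=-0.008, ω=-0.027
apply F[21]=-0.481 → step 22: x=0.058, v=0.060, θ=-0.008, ω=-0.022
apply F[22]=-0.453 → step 23: x=0.060, v=0.054, θ=-0.009, ω=-0.017
apply F[23]=-0.425 → step 24: x=0.061, v=0.049, θ=-0.009, ω=-0.013
apply F[24]=-0.400 → step 25: x=0.061, v=0.043, θ=-0.009, ω=-0.009
apply F[25]=-0.375 → step 26: x=0.062, v=0.039, θ=-0.009, ω=-0.006
apply F[26]=-0.353 → step 27: x=0.063, v=0.034, θ=-0.010, ω=-0.003
apply F[27]=-0.332 → step 28: x=0.064, v=0.030, θ=-0.010, ω=-0.001
apply F[28]=-0.313 → step 29: x=0.064, v=0.026, θ=-0.010, ω=0.001
apply F[29]=-0.294 → step 30: x=0.065, v=0.023, θ=-0.010, ω=0.003
apply F[30]=-0.278 → step 31: x=0.065, v=0.019, θ=-0.010, ω=0.004
apply F[31]=-0.262 → step 32: x=0.065, v=0.016, θ=-0.009, ω=0.006
apply F[32]=-0.247 → step 33: x=0.066, v=0.013, θ=-0.009, ω=0.007
apply F[33]=-0.233 → step 34: x=0.066, v=0.011, θ=-0.009, ω=0.008
apply F[34]=-0.221 → step 35: x=0.066, v=0.008, θ=-0.009, ω=0.009
apply F[35]=-0.209 → step 36: x=0.066, v=0.006, θ=-0.009, ω=0.009
apply F[36]=-0.198 → step 37: x=0.066, v=0.003, θ=-0.009, ω=0.010
max |θ| = 0.036 ≤ 0.065 over all 38 states.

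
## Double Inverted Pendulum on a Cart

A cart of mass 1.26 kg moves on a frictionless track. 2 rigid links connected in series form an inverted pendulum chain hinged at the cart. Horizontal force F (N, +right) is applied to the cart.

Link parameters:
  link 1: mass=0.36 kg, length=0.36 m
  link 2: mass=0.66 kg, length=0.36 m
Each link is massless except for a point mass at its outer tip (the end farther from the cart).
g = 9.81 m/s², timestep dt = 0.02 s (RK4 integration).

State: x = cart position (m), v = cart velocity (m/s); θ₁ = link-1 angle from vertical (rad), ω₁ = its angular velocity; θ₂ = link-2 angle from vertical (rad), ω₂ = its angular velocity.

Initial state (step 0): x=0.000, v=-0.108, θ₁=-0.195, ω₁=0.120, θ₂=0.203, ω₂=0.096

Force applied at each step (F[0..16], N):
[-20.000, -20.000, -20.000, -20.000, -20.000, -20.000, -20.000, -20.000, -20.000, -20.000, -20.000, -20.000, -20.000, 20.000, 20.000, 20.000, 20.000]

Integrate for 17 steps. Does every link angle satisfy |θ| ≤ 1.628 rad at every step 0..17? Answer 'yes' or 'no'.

Answer: yes

Derivation:
apply F[0]=-20.000 → step 1: x=-0.005, v=-0.396, θ₁=-0.189, ω₁=0.449, θ₂=0.211, ω₂=0.685
apply F[1]=-20.000 → step 2: x=-0.016, v=-0.685, θ₁=-0.177, ω₁=0.804, θ₂=0.230, ω₂=1.261
apply F[2]=-20.000 → step 3: x=-0.032, v=-0.979, θ₁=-0.157, ω₁=1.206, θ₂=0.261, ω₂=1.809
apply F[3]=-20.000 → step 4: x=-0.055, v=-1.279, θ₁=-0.128, ω₁=1.677, θ₂=0.302, ω₂=2.312
apply F[4]=-20.000 → step 5: x=-0.084, v=-1.585, θ₁=-0.089, ω₁=2.242, θ₂=0.353, ω₂=2.747
apply F[5]=-20.000 → step 6: x=-0.118, v=-1.897, θ₁=-0.038, ω₁=2.925, θ₂=0.412, ω₂=3.081
apply F[6]=-20.000 → step 7: x=-0.160, v=-2.214, θ₁=0.029, ω₁=3.748, θ₂=0.475, ω₂=3.273
apply F[7]=-20.000 → step 8: x=-0.207, v=-2.531, θ₁=0.113, ω₁=4.724, θ₂=0.541, ω₂=3.271
apply F[8]=-20.000 → step 9: x=-0.261, v=-2.837, θ₁=0.219, ω₁=5.849, θ₂=0.605, ω₂=3.028
apply F[9]=-20.000 → step 10: x=-0.320, v=-3.113, θ₁=0.348, ω₁=7.069, θ₂=0.661, ω₂=2.536
apply F[10]=-20.000 → step 11: x=-0.385, v=-3.324, θ₁=0.501, ω₁=8.241, θ₂=0.705, ω₂=1.904
apply F[11]=-20.000 → step 12: x=-0.453, v=-3.441, θ₁=0.675, ω₁=9.116, θ₂=0.738, ω₂=1.442
apply F[12]=-20.000 → step 13: x=-0.522, v=-3.469, θ₁=0.863, ω₁=9.507, θ₂=0.766, ω₂=1.511
apply F[13]=+20.000 → step 14: x=-0.587, v=-3.043, θ₁=1.049, ω₁=9.124, θ₂=0.799, ω₂=1.730
apply F[14]=+20.000 → step 15: x=-0.644, v=-2.634, θ₁=1.229, ω₁=8.939, θ₂=0.836, ω₂=2.039
apply F[15]=+20.000 → step 16: x=-0.692, v=-2.229, θ₁=1.407, ω₁=8.930, θ₂=0.881, ω₂=2.430
apply F[16]=+20.000 → step 17: x=-0.733, v=-1.817, θ₁=1.587, ω₁=9.061, θ₂=0.934, ω₂=2.944
Max |angle| over trajectory = 1.587 rad; bound = 1.628 → within bound.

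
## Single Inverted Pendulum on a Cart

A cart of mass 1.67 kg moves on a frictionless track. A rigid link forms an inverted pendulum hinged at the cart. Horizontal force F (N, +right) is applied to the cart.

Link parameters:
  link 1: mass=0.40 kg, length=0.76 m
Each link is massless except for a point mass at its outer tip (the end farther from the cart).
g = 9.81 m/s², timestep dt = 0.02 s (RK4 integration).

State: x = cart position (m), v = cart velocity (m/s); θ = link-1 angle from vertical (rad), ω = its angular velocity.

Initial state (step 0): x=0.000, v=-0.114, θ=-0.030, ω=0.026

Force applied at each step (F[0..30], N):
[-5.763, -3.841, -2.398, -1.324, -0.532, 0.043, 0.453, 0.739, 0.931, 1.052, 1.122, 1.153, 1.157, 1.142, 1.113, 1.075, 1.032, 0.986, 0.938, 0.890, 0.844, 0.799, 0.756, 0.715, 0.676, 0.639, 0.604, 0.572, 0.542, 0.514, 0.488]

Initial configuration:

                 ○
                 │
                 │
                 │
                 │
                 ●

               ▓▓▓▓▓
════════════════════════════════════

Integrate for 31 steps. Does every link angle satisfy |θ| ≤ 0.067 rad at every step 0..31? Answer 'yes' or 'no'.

Answer: yes

Derivation:
apply F[0]=-5.763 → step 1: x=-0.003, v=-0.182, θ=-0.029, ω=0.107
apply F[1]=-3.841 → step 2: x=-0.007, v=-0.226, θ=-0.026, ω=0.159
apply F[2]=-2.398 → step 3: x=-0.012, v=-0.254, θ=-0.023, ω=0.189
apply F[3]=-1.324 → step 4: x=-0.017, v=-0.269, θ=-0.019, ω=0.203
apply F[4]=-0.532 → step 5: x=-0.022, v=-0.274, θ=-0.015, ω=0.206
apply F[5]=+0.043 → step 6: x=-0.028, v=-0.273, θ=-0.010, ω=0.202
apply F[6]=+0.453 → step 7: x=-0.033, v=-0.267, θ=-0.006, ω=0.192
apply F[7]=+0.739 → step 8: x=-0.039, v=-0.258, θ=-0.003, ω=0.179
apply F[8]=+0.931 → step 9: x=-0.044, v=-0.247, θ=0.001, ω=0.164
apply F[9]=+1.052 → step 10: x=-0.049, v=-0.235, θ=0.004, ω=0.148
apply F[10]=+1.122 → step 11: x=-0.053, v=-0.222, θ=0.007, ω=0.132
apply F[11]=+1.153 → step 12: x=-0.057, v=-0.208, θ=0.009, ω=0.116
apply F[12]=+1.157 → step 13: x=-0.061, v=-0.195, θ=0.011, ω=0.101
apply F[13]=+1.142 → step 14: x=-0.065, v=-0.182, θ=0.013, ω=0.087
apply F[14]=+1.113 → step 15: x=-0.069, v=-0.169, θ=0.015, ω=0.074
apply F[15]=+1.075 → step 16: x=-0.072, v=-0.157, θ=0.016, ω=0.062
apply F[16]=+1.032 → step 17: x=-0.075, v=-0.145, θ=0.017, ω=0.051
apply F[17]=+0.986 → step 18: x=-0.078, v=-0.134, θ=0.018, ω=0.041
apply F[18]=+0.938 → step 19: x=-0.080, v=-0.124, θ=0.019, ω=0.032
apply F[19]=+0.890 → step 20: x=-0.083, v=-0.114, θ=0.019, ω=0.024
apply F[20]=+0.844 → step 21: x=-0.085, v=-0.105, θ=0.020, ω=0.017
apply F[21]=+0.799 → step 22: x=-0.087, v=-0.096, θ=0.020, ω=0.011
apply F[22]=+0.756 → step 23: x=-0.089, v=-0.088, θ=0.020, ω=0.006
apply F[23]=+0.715 → step 24: x=-0.090, v=-0.081, θ=0.020, ω=0.001
apply F[24]=+0.676 → step 25: x=-0.092, v=-0.073, θ=0.020, ω=-0.003
apply F[25]=+0.639 → step 26: x=-0.093, v=-0.067, θ=0.020, ω=-0.007
apply F[26]=+0.604 → step 27: x=-0.095, v=-0.060, θ=0.020, ω=-0.010
apply F[27]=+0.572 → step 28: x=-0.096, v=-0.055, θ=0.020, ω=-0.012
apply F[28]=+0.542 → step 29: x=-0.097, v=-0.049, θ=0.020, ω=-0.015
apply F[29]=+0.514 → step 30: x=-0.098, v=-0.044, θ=0.019, ω=-0.017
apply F[30]=+0.488 → step 31: x=-0.099, v=-0.039, θ=0.019, ω=-0.018
Max |angle| over trajectory = 0.030 rad; bound = 0.067 → within bound.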